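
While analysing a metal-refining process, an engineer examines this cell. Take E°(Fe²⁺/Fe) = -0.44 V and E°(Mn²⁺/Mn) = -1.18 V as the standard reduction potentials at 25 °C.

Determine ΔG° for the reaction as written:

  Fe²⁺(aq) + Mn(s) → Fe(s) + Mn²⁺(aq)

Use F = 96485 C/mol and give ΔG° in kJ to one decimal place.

-142.8 kJ

As written, Fe²⁺/Fe is reduced (cathode) and Mn²⁺/Mn is oxidised (anode), so E°cell = (-0.44) − (-1.18) = +0.74 V.
Balancing electrons gives n = 2.
ΔG° = −nFE° = −(2)(96485)(+0.74) = -142,798 J = -142.8 kJ.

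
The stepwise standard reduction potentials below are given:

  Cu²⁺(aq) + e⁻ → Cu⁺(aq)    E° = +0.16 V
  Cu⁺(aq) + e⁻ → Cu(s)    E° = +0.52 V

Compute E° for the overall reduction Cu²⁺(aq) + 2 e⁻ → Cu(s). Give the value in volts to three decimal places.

+0.340 V

Standard free energies of sequential steps add: ΔG°₃ = ΔG°₁ + ΔG°₂, so n₃E°₃ = n₁E°₁ + n₂E°₂.
E°₃ = (1×+0.16 + 1×+0.52) / 2 = (+0.680) / 2 = +0.340 V.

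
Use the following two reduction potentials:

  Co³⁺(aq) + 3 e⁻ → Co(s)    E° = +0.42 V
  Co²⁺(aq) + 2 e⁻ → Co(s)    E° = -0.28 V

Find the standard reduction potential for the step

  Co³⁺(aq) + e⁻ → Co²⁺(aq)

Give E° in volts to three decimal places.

Sequential free energies add, so n₃E°₃ = n₁E°₁ + n₂E°₂.
With n₃ = 3, and the known step contributing 2×(-0.28) V, the unknown satisfies 1·E° = 3×(+0.42) − 2×(-0.28) = +1.820.
E° = +1.820 / 1 = +1.820 V.

+1.820 V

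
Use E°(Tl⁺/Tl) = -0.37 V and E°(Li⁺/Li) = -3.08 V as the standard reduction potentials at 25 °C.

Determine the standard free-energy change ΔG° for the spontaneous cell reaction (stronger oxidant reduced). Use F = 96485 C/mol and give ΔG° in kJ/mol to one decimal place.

-261.5 kJ/mol

Tl⁺/Tl (E° = -0.37 V) is the cathode; Li⁺/Li (E° = -3.08 V) is the anode, so E°cell = +2.71 V.
Balancing electrons gives n = 1 (lcm of 1 and 1).
ΔG° = −nFE° = −(1)(96485)(+2.71) = -261,474 J = -261.5 kJ/mol.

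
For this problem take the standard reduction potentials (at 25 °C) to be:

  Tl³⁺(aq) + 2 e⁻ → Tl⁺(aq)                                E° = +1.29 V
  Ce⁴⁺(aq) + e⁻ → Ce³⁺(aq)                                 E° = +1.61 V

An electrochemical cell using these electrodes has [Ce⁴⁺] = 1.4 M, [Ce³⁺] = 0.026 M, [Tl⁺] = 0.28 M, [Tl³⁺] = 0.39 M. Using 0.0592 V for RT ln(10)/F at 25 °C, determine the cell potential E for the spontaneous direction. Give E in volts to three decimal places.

Ce⁴⁺/Ce³⁺ is the cathode (higher E°), Tl³⁺/Tl⁺ the anode: E°cell = +1.61 − (+1.29) = +0.32 V, n = 2.
Overall: 2 Ce⁴⁺(aq) + Tl⁺(aq) → 2 Ce³⁺(aq) + Tl³⁺(aq)
Q = [Ce³⁺]^2·[Tl³⁺] / ([Ce⁴⁺]^2·[Tl⁺]); log Q = -3.318.
E = E° − (0.0592/n) log Q = +0.32 − (0.0592/2)(-3.318) = +0.418 V.

+0.418 V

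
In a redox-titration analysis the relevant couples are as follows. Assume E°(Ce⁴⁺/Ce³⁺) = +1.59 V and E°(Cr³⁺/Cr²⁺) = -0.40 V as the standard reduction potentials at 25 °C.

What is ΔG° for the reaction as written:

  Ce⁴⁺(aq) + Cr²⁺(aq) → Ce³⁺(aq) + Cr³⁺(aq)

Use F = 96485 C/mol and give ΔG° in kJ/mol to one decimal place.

As written, Ce⁴⁺/Ce³⁺ is reduced (cathode) and Cr³⁺/Cr²⁺ is oxidised (anode), so E°cell = (+1.59) − (-0.40) = +1.99 V.
Balancing electrons gives n = 1.
ΔG° = −nFE° = −(1)(96485)(+1.99) = -192,005 J = -192.0 kJ/mol.

-192.0 kJ/mol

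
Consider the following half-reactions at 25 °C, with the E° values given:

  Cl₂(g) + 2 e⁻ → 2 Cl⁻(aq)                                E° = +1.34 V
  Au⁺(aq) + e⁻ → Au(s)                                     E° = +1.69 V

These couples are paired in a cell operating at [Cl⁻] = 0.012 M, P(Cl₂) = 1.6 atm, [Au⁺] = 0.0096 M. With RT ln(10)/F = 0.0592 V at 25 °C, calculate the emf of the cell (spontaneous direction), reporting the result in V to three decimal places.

+0.111 V

Au⁺/Au is the cathode (higher E°), Cl₂/Cl⁻ the anode: E°cell = +1.69 − (+1.34) = +0.35 V, n = 2.
Overall: 2 Au⁺(aq) + 2 Cl⁻(aq) → 2 Au(s) + Cl₂(g)
Q = P(Cl₂) / ([Au⁺]^2·[Cl⁻]^2); log Q = 8.081.
E = E° − (0.0592/n) log Q = +0.35 − (0.0592/2)(8.081) = +0.111 V.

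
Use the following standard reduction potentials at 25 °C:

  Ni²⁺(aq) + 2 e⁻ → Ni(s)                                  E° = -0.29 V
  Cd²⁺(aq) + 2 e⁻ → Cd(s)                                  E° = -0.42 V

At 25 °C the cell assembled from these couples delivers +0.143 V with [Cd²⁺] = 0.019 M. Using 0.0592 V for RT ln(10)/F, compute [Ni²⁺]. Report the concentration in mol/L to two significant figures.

0.052 M

Ni²⁺/Ni is the cathode, Cd²⁺/Cd the anode: E°cell = +0.13 V, n = 2.
Overall reaction: Ni²⁺(aq) + Cd(s) → Ni(s) + Cd²⁺(aq); Q = [Cd²⁺]^1/[Ni²⁺]^1.
From E = E° − (0.0592/n) log Q: log Q = (E° − E)·n/0.0592 = (+0.13 − (+0.143))·2/0.0592 = -0.4392.
So 1·log[Ni²⁺] = 1·log(0.019) − log Q = -1.7212 − (-0.4392) = -1.2820; [Ni²⁺] = 10^(-1.2820) ≈ 0.052 M.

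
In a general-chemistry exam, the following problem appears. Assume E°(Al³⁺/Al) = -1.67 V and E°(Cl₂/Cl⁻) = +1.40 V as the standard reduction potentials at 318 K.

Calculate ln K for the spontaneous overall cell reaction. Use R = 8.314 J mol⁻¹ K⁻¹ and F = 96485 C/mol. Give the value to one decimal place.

672.2

Cathode: Cl₂/Cl⁻; anode: Al³⁺/Al. E°cell = (+1.40) − (-1.67) = +3.07 V, with n = 6.
ΔG° = −nFE° = −RT ln K, so ln K = nFE°/(RT) = (6)(96485)(+3.07) / ((8.314)(318)) = 672.221.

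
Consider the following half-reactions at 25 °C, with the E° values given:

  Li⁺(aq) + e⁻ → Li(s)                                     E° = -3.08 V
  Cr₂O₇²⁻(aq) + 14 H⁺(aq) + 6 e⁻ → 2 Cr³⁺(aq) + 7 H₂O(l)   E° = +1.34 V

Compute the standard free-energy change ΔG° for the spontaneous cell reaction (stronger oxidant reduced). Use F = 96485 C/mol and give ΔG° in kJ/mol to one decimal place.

-2558.8 kJ/mol

Cr₂O₇²⁻/Cr³⁺ (E° = +1.34 V) is the cathode; Li⁺/Li (E° = -3.08 V) is the anode, so E°cell = +4.42 V.
Balancing electrons gives n = 6 (lcm of 6 and 1).
ΔG° = −nFE° = −(6)(96485)(+4.42) = -2,558,782 J = -2558.8 kJ/mol.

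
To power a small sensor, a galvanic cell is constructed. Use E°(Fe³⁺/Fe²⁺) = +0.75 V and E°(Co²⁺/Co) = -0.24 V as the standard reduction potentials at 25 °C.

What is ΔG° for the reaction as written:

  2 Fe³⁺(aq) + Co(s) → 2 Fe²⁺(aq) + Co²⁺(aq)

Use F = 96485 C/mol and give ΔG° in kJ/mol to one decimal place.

As written, Fe³⁺/Fe²⁺ is reduced (cathode) and Co²⁺/Co is oxidised (anode), so E°cell = (+0.75) − (-0.24) = +0.99 V.
Balancing electrons gives n = 2.
ΔG° = −nFE° = −(2)(96485)(+0.99) = -191,040 J = -191.0 kJ/mol.

-191.0 kJ/mol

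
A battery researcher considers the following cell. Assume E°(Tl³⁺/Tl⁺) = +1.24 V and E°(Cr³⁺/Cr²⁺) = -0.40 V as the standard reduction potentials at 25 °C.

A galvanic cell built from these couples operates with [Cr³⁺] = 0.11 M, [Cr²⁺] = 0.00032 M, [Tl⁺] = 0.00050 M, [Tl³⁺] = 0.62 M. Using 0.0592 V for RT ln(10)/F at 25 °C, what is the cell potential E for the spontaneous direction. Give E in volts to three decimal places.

Tl³⁺/Tl⁺ is the cathode (higher E°), Cr³⁺/Cr²⁺ the anode: E°cell = +1.24 − (-0.40) = +1.64 V, n = 2.
Overall: Tl³⁺(aq) + 2 Cr²⁺(aq) → Tl⁺(aq) + 2 Cr³⁺(aq)
Q = [Tl⁺]·[Cr³⁺]^2 / ([Tl³⁺]·[Cr²⁺]^2); log Q = 1.979.
E = E° − (0.0592/n) log Q = +1.64 − (0.0592/2)(1.979) = +1.581 V.

+1.581 V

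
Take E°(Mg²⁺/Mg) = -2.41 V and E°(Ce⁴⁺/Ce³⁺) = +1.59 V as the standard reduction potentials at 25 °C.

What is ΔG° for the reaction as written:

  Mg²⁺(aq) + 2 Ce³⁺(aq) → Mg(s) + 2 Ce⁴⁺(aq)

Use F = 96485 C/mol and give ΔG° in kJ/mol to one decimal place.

As written, Mg²⁺/Mg is reduced (cathode) and Ce⁴⁺/Ce³⁺ is oxidised (anode), so E°cell = (-2.41) − (+1.59) = -4.00 V.
Balancing electrons gives n = 2.
ΔG° = −nFE° = −(2)(96485)(-4.00) = 771,880 J = +771.9 kJ/mol.

+771.9 kJ/mol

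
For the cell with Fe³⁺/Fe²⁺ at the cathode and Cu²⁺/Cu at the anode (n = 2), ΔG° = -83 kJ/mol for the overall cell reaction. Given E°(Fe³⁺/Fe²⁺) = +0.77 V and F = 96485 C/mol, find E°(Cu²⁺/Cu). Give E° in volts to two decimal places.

E°cell = −ΔG°/(nF) = −(-83×10³)/((2)(96485)) = +0.430 V.
Since Fe³⁺/Fe²⁺ is the cathode and Cu²⁺/Cu the anode, E°cell = E°(Fe³⁺/Fe²⁺) − E°(Cu²⁺/Cu).
So E°(Cu²⁺/Cu) = E°(Fe³⁺/Fe²⁺) − E°cell = (+0.77) − (+0.430) = +0.34 V.

+0.34 V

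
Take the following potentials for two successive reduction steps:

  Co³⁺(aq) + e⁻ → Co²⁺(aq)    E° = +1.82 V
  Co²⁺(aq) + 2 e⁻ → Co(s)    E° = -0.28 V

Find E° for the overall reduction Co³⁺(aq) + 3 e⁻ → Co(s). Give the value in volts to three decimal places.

+0.420 V

Since ΔG° = −nFE° is additive over sequential reductions, n₃E°₃ = n₁E°₁ + n₂E°₂.
E°₃ = (1×+1.82 + 2×-0.28) / 3 = (+1.260) / 3 = +0.420 V.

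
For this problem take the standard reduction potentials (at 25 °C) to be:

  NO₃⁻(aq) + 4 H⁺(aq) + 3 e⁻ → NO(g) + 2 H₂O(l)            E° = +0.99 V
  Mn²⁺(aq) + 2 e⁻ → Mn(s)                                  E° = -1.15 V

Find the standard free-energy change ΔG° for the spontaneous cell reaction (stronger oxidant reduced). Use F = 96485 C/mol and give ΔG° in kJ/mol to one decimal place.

-1238.9 kJ/mol

NO₃⁻/NO (E° = +0.99 V) is the cathode; Mn²⁺/Mn (E° = -1.15 V) is the anode, so E°cell = +2.14 V.
Balancing electrons gives n = 6 (lcm of 3 and 2).
ΔG° = −nFE° = −(6)(96485)(+2.14) = -1,238,867 J = -1238.9 kJ/mol.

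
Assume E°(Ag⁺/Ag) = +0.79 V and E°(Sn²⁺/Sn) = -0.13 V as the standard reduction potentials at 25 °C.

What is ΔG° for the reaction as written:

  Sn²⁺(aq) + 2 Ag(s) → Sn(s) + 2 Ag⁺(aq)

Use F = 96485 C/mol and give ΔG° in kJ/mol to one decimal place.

+177.5 kJ/mol

As written, Sn²⁺/Sn is reduced (cathode) and Ag⁺/Ag is oxidised (anode), so E°cell = (-0.13) − (+0.79) = -0.92 V.
Balancing electrons gives n = 2.
ΔG° = −nFE° = −(2)(96485)(-0.92) = 177,532 J = +177.5 kJ/mol.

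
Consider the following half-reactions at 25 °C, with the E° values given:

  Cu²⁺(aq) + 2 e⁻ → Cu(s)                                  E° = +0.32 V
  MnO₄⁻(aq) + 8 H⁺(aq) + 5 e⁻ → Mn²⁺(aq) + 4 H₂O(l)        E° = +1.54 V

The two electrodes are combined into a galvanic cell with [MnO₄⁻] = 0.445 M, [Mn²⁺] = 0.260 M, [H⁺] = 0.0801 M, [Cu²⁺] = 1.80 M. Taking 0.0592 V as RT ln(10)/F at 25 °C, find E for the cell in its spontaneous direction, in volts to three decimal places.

+1.111 V

MnO₄⁻/Mn²⁺ is the cathode (higher E°), Cu²⁺/Cu the anode: E°cell = +1.54 − (+0.32) = +1.22 V, n = 10.
Overall: 2 MnO₄⁻(aq) + 16 H⁺(aq) + 5 Cu(s) → 2 Mn²⁺(aq) + 8 H₂O(l) + 5 Cu²⁺(aq)
Q = [Mn²⁺]^2·[Cu²⁺]^5 / ([MnO₄⁻]^2·[H⁺]^16); log Q = 18.351.
E = E° − (0.0592/n) log Q = +1.22 − (0.0592/10)(18.351) = +1.111 V.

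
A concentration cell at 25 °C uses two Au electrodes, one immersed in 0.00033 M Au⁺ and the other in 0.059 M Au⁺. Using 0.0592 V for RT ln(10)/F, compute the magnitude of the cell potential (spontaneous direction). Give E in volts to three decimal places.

For a concentration cell E°cell = 0. The 0.059 M side is the cathode (reduction is favoured where [Au⁺] is higher).
With n = 1, E = −(0.0592/1) log([Au⁺]ₐₙ/[Au⁺]꜀ₐₜ) = −(0.0592/1) log(0.00033/0.059) = −(0.0592/1)(-2.252) = +0.133 V.

+0.133 V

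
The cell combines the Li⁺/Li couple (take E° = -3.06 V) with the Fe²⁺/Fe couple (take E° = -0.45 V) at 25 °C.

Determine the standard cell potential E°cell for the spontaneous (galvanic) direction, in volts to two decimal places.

The Fe²⁺/Fe couple has the higher reduction potential, so it is the cathode; Li⁺/Li is oxidised at the anode.
E°cell = E°(cathode) − E°(anode) = (-0.45) − (-3.06) = +2.61 V.

+2.61 V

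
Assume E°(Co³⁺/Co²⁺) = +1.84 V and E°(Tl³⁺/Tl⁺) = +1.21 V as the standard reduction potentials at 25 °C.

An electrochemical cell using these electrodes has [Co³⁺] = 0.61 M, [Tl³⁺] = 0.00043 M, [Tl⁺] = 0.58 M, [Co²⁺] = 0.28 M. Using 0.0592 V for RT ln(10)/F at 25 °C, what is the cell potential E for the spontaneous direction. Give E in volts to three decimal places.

+0.743 V

Co³⁺/Co²⁺ is the cathode (higher E°), Tl³⁺/Tl⁺ the anode: E°cell = +1.84 − (+1.21) = +0.63 V, n = 2.
Overall: 2 Co³⁺(aq) + Tl⁺(aq) → 2 Co²⁺(aq) + Tl³⁺(aq)
Q = [Co²⁺]^2·[Tl³⁺] / ([Co³⁺]^2·[Tl⁺]); log Q = -3.806.
E = E° − (0.0592/n) log Q = +0.63 − (0.0592/2)(-3.806) = +0.743 V.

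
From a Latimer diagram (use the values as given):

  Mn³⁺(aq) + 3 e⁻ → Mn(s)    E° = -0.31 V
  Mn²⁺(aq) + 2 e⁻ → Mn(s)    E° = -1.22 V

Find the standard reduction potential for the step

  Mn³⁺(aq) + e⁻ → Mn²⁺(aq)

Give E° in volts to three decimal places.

Sequential free energies add, so n₃E°₃ = n₁E°₁ + n₂E°₂.
With n₃ = 3, and the known step contributing 2×(-1.22) V, the unknown satisfies 1·E° = 3×(-0.31) − 2×(-1.22) = +1.510.
E° = +1.510 / 1 = +1.510 V.

+1.510 V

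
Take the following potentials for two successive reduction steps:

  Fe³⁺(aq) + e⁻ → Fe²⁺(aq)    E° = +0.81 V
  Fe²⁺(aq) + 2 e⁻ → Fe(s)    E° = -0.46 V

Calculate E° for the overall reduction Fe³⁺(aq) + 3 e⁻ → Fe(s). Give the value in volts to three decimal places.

Since ΔG° = −nFE° is additive over sequential reductions, n₃E°₃ = n₁E°₁ + n₂E°₂.
E°₃ = (1×+0.81 + 2×-0.46) / 3 = (-0.110) / 3 = -0.037 V.
Simply averaging or adding the two E° values would be wrong; the electron-weighted sum is required.

-0.037 V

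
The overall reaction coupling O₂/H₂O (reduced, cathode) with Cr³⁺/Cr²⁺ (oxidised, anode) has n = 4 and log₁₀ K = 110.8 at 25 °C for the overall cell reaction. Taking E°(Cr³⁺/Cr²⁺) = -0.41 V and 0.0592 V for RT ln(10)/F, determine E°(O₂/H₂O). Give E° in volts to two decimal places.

E°cell = (0.0592/n)·log K = (0.0592/4)(110.8) = +1.640 V.
Since O₂/H₂O is the cathode and Cr³⁺/Cr²⁺ the anode, E°cell = E°(O₂/H₂O) − E°(Cr³⁺/Cr²⁺).
So E°(O₂/H₂O) = E°cell + E°(Cr³⁺/Cr²⁺) = +1.640 + (-0.41) = +1.23 V.

+1.23 V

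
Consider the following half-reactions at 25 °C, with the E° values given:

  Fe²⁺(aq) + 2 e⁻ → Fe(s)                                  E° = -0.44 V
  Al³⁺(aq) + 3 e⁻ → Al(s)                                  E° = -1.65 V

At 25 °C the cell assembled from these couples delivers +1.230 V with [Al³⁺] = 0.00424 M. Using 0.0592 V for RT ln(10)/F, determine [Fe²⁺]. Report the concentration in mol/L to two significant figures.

0.12 M

Fe²⁺/Fe is the cathode, Al³⁺/Al the anode: E°cell = +1.21 V, n = 6.
Overall reaction: 3 Fe²⁺(aq) + 2 Al(s) → 3 Fe(s) + 2 Al³⁺(aq); Q = [Al³⁺]^2/[Fe²⁺]^3.
From E = E° − (0.0592/n) log Q: log Q = (E° − E)·n/0.0592 = (+1.21 − (+1.230))·6/0.0592 = -2.0270.
So 3·log[Fe²⁺] = 2·log(0.00424) − log Q = -4.7453 − (-2.0270) = -2.7183; log[Fe²⁺] = -2.7183 / 3 = -0.9061; [Fe²⁺] = 10^(-0.9061) ≈ 0.12 M.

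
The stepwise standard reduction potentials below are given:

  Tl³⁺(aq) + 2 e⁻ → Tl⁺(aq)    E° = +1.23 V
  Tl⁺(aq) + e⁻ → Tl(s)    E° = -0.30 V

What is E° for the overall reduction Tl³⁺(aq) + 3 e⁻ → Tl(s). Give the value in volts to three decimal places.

+0.720 V

Standard free energies of sequential steps add: ΔG°₃ = ΔG°₁ + ΔG°₂, so n₃E°₃ = n₁E°₁ + n₂E°₂.
E°₃ = (2×+1.23 + 1×-0.30) / 3 = (+2.160) / 3 = +0.720 V.
Simply averaging or adding the two E° values would be wrong; the electron-weighted sum is required.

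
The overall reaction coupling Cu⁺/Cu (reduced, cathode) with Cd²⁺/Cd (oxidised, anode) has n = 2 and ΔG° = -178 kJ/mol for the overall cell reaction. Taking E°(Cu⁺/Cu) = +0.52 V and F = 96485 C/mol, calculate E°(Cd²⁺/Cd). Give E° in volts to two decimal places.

-0.40 V

E°cell = −ΔG°/(nF) = −(-178×10³)/((2)(96485)) = +0.922 V.
Since Cu⁺/Cu is the cathode and Cd²⁺/Cd the anode, E°cell = E°(Cu⁺/Cu) − E°(Cd²⁺/Cd).
So E°(Cd²⁺/Cd) = E°(Cu⁺/Cu) − E°cell = (+0.52) − (+0.922) = -0.40 V.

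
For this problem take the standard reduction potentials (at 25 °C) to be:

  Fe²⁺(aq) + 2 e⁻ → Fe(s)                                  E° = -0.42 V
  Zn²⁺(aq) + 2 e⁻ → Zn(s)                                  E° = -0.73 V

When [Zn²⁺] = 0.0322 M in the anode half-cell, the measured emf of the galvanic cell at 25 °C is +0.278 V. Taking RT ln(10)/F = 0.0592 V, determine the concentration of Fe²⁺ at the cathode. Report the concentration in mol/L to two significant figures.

Fe²⁺/Fe is the cathode, Zn²⁺/Zn the anode: E°cell = +0.31 V, n = 2.
Overall reaction: Fe²⁺(aq) + Zn(s) → Fe(s) + Zn²⁺(aq); Q = [Zn²⁺]^1/[Fe²⁺]^1.
From E = E° − (0.0592/n) log Q: log Q = (E° − E)·n/0.0592 = (+0.31 − (+0.278))·2/0.0592 = 1.0811.
So 1·log[Fe²⁺] = 1·log(0.0322) − log Q = -1.4921 − (1.0811) = -2.5732; [Fe²⁺] = 10^(-2.5732) ≈ 0.0027 M.

0.0027 M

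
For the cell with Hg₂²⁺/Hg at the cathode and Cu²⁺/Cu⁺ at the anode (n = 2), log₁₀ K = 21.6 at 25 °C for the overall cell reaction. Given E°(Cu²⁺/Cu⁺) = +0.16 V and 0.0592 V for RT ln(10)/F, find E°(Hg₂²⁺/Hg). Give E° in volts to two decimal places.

+0.80 V

E°cell = (0.0592/n)·log K = (0.0592/2)(21.6) = +0.639 V.
Since Hg₂²⁺/Hg is the cathode and Cu²⁺/Cu⁺ the anode, E°cell = E°(Hg₂²⁺/Hg) − E°(Cu²⁺/Cu⁺).
So E°(Hg₂²⁺/Hg) = E°cell + E°(Cu²⁺/Cu⁺) = +0.639 + (+0.16) = +0.80 V.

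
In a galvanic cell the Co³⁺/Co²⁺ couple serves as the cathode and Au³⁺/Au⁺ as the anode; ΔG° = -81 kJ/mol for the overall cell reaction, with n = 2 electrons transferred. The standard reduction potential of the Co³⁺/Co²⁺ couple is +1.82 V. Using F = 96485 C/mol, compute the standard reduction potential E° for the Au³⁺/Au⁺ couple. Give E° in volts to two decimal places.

+1.40 V

E°cell = −ΔG°/(nF) = −(-81×10³)/((2)(96485)) = +0.420 V.
Since Co³⁺/Co²⁺ is the cathode and Au³⁺/Au⁺ the anode, E°cell = E°(Co³⁺/Co²⁺) − E°(Au³⁺/Au⁺).
So E°(Au³⁺/Au⁺) = E°(Co³⁺/Co²⁺) − E°cell = (+1.82) − (+0.420) = +1.40 V.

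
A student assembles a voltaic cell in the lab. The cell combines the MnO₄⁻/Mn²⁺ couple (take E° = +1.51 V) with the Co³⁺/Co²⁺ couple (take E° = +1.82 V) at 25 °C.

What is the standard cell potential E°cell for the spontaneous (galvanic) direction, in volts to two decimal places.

+0.31 V

The Co³⁺/Co²⁺ couple has the higher reduction potential, so it is the cathode; MnO₄⁻/Mn²⁺ is oxidised at the anode.
E°cell = E°(cathode) − E°(anode) = (+1.82) − (+1.51) = +0.31 V.
Since E°cell > 0, the reaction is spontaneous under standard conditions.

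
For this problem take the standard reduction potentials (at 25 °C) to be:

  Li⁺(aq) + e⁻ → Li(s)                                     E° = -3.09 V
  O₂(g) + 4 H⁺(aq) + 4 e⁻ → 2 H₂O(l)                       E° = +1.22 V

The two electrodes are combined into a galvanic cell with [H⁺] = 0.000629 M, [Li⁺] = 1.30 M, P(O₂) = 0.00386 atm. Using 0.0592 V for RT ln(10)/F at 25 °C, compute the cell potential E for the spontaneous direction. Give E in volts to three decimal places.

+4.078 V

O₂/H₂O is the cathode (higher E°), Li⁺/Li the anode: E°cell = +1.22 − (-3.09) = +4.31 V, n = 4.
Overall: O₂(g) + 4 H⁺(aq) + 4 Li(s) → 2 H₂O(l) + 4 Li⁺(aq)
Q = [Li⁺]^4 / (P(O₂)·[H⁺]^4); log Q = 15.675.
E = E° − (0.0592/n) log Q = +4.31 − (0.0592/4)(15.675) = +4.078 V.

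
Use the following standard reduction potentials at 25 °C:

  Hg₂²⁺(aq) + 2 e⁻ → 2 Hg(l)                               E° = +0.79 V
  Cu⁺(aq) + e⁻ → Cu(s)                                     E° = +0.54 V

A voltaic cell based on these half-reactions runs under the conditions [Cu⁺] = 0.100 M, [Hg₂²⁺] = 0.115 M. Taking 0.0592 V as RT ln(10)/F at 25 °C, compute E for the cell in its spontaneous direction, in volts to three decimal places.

Hg₂²⁺/Hg is the cathode (higher E°), Cu⁺/Cu the anode: E°cell = +0.79 − (+0.54) = +0.25 V, n = 2.
Overall: Hg₂²⁺(aq) + 2 Cu(s) → 2 Hg(l) + 2 Cu⁺(aq)
Q = [Cu⁺]^2 / ([Hg₂²⁺]); log Q = -1.061.
E = E° − (0.0592/n) log Q = +0.25 − (0.0592/2)(-1.061) = +0.281 V.

+0.281 V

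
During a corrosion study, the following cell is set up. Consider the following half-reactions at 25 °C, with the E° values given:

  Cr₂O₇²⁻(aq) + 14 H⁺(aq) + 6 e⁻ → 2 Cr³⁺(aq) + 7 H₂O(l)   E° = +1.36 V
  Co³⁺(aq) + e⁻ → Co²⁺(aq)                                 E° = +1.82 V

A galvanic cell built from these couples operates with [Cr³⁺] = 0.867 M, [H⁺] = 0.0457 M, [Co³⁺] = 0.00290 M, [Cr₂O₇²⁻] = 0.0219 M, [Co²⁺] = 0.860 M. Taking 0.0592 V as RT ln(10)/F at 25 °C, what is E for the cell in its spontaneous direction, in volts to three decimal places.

+0.514 V

Co³⁺/Co²⁺ is the cathode (higher E°), Cr₂O₇²⁻/Cr³⁺ the anode: E°cell = +1.82 − (+1.36) = +0.46 V, n = 6.
Overall: 6 Co³⁺(aq) + 2 Cr³⁺(aq) + 7 H₂O(l) → 6 Co²⁺(aq) + Cr₂O₇²⁻(aq) + 14 H⁺(aq)
Q = [Co²⁺]^6·[Cr₂O₇²⁻]·[H⁺]^14 / ([Co³⁺]^6·[Cr³⁺]^2); log Q = -5.464.
E = E° − (0.0592/n) log Q = +0.46 − (0.0592/6)(-5.464) = +0.514 V.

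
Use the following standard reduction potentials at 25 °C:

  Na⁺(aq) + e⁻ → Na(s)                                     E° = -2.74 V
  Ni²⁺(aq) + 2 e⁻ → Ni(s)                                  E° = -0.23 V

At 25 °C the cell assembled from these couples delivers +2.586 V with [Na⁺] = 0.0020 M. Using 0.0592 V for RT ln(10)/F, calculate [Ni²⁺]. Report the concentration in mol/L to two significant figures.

Ni²⁺/Ni is the cathode, Na⁺/Na the anode: E°cell = +2.51 V, n = 2.
Overall reaction: Ni²⁺(aq) + 2 Na(s) → Ni(s) + 2 Na⁺(aq); Q = [Na⁺]^2/[Ni²⁺]^1.
From E = E° − (0.0592/n) log Q: log Q = (E° − E)·n/0.0592 = (+2.51 − (+2.586))·2/0.0592 = -2.5676.
So 1·log[Ni²⁺] = 2·log(0.002) − log Q = -5.3979 − (-2.5676) = -2.8303; [Ni²⁺] = 10^(-2.8303) ≈ 0.0015 M.

0.0015 M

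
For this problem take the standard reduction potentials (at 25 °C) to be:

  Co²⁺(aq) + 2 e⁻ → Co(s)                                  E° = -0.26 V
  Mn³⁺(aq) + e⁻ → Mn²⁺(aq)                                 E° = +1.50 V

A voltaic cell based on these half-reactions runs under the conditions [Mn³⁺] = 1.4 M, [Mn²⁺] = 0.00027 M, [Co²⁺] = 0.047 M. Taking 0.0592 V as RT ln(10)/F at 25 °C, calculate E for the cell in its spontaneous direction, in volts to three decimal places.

+2.019 V

Mn³⁺/Mn²⁺ is the cathode (higher E°), Co²⁺/Co the anode: E°cell = +1.50 − (-0.26) = +1.76 V, n = 2.
Overall: 2 Mn³⁺(aq) + Co(s) → 2 Mn²⁺(aq) + Co²⁺(aq)
Q = [Mn²⁺]^2·[Co²⁺] / ([Mn³⁺]^2); log Q = -8.757.
E = E° − (0.0592/n) log Q = +1.76 − (0.0592/2)(-8.757) = +2.019 V.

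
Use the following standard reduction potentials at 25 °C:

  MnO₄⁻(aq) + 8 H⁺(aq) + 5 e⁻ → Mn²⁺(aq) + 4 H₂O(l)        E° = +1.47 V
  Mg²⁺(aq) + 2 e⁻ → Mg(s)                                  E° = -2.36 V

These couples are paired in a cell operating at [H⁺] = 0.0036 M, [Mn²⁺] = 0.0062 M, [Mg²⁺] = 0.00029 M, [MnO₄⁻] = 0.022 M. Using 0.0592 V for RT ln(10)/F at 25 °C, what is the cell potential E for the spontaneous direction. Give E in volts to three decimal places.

MnO₄⁻/Mn²⁺ is the cathode (higher E°), Mg²⁺/Mg the anode: E°cell = +1.47 − (-2.36) = +3.83 V, n = 10.
Overall: 2 MnO₄⁻(aq) + 16 H⁺(aq) + 5 Mg(s) → 2 Mn²⁺(aq) + 8 H₂O(l) + 5 Mg²⁺(aq)
Q = [Mn²⁺]^2·[Mg²⁺]^5 / ([MnO₄⁻]^2·[H⁺]^16); log Q = 20.311.
E = E° − (0.0592/n) log Q = +3.83 − (0.0592/10)(20.311) = +3.710 V.

+3.710 V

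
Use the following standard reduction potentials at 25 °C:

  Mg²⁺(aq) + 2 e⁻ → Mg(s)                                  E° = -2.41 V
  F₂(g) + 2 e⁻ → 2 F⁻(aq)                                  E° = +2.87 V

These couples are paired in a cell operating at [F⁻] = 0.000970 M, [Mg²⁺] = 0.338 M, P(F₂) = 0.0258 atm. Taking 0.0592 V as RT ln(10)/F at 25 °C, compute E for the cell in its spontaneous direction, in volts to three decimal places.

+5.425 V

F₂/F⁻ is the cathode (higher E°), Mg²⁺/Mg the anode: E°cell = +2.87 − (-2.41) = +5.28 V, n = 2.
Overall: F₂(g) + Mg(s) → 2 F⁻(aq) + Mg²⁺(aq)
Q = [F⁻]^2·[Mg²⁺] / (P(F₂)); log Q = -4.909.
E = E° − (0.0592/n) log Q = +5.28 − (0.0592/2)(-4.909) = +5.425 V.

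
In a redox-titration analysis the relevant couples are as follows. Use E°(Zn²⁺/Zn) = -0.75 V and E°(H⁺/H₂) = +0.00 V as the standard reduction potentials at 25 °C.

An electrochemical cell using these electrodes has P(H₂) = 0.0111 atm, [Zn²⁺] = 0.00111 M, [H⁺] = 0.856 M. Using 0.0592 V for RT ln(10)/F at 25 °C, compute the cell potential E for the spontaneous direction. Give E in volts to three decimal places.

H⁺/H₂ is the cathode (higher E°), Zn²⁺/Zn the anode: E°cell = +0.00 − (-0.75) = +0.75 V, n = 2.
Overall: 2 H⁺(aq) + Zn(s) → H₂(g) + Zn²⁺(aq)
Q = P(H₂)·[Zn²⁺] / ([H⁺]^2); log Q = -4.774.
E = E° − (0.0592/n) log Q = +0.75 − (0.0592/2)(-4.774) = +0.891 V.

+0.891 V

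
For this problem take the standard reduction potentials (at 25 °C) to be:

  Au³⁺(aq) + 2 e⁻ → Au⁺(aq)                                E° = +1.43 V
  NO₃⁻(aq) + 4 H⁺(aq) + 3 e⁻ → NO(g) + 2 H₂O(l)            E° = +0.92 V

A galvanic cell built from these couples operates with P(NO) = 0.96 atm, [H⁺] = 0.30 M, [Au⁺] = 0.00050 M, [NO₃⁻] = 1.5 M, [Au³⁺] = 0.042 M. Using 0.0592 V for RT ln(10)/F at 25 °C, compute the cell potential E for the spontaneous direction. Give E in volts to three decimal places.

+0.604 V

Au³⁺/Au⁺ is the cathode (higher E°), NO₃⁻/NO the anode: E°cell = +1.43 − (+0.92) = +0.51 V, n = 6.
Overall: 3 Au³⁺(aq) + 2 NO(g) + 4 H₂O(l) → 3 Au⁺(aq) + 2 NO₃⁻(aq) + 8 H⁺(aq)
Q = [Au⁺]^3·[NO₃⁻]^2·[H⁺]^8 / ([Au³⁺]^3·P(NO)^2); log Q = -9.568.
E = E° − (0.0592/n) log Q = +0.51 − (0.0592/6)(-9.568) = +0.604 V.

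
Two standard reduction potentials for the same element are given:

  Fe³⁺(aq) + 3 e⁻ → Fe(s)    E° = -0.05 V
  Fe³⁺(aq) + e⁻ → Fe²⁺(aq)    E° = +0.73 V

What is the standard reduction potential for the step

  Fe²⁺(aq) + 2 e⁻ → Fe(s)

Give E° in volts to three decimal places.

-0.440 V

Sequential free energies add, so n₃E°₃ = n₁E°₁ + n₂E°₂.
With n₃ = 3, and the known step contributing 1×(+0.73) V, the unknown satisfies 2·E° = 3×(-0.05) − 1×(+0.73) = -0.880.
E° = -0.880 / 2 = -0.440 V.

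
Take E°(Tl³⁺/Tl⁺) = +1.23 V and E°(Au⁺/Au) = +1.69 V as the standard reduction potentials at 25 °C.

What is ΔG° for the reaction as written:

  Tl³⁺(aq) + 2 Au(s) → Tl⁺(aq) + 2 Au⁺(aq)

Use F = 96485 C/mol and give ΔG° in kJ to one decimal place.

As written, Tl³⁺/Tl⁺ is reduced (cathode) and Au⁺/Au is oxidised (anode), so E°cell = (+1.23) − (+1.69) = -0.46 V.
Balancing electrons gives n = 2.
ΔG° = −nFE° = −(2)(96485)(-0.46) = 88,766 J = +88.8 kJ.

+88.8 kJ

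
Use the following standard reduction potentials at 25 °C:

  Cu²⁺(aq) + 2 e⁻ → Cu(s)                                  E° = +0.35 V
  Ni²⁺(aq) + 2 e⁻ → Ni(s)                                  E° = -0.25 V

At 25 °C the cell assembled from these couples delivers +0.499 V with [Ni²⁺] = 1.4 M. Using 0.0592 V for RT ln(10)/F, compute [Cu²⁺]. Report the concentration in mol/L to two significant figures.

0.00054 M

Cu²⁺/Cu is the cathode, Ni²⁺/Ni the anode: E°cell = +0.60 V, n = 2.
Overall reaction: Cu²⁺(aq) + Ni(s) → Cu(s) + Ni²⁺(aq); Q = [Ni²⁺]^1/[Cu²⁺]^1.
From E = E° − (0.0592/n) log Q: log Q = (E° − E)·n/0.0592 = (+0.60 − (+0.499))·2/0.0592 = 3.4122.
So 1·log[Cu²⁺] = 1·log(1.4) − log Q = 0.1461 − (3.4122) = -3.2661; [Cu²⁺] = 10^(-3.2661) ≈ 0.00054 M.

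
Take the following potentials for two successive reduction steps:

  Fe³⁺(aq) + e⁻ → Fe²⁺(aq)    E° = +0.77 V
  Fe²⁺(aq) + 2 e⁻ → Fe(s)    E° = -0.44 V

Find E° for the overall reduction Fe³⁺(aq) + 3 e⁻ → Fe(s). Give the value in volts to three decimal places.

-0.037 V

Since ΔG° = −nFE° is additive over sequential reductions, n₃E°₃ = n₁E°₁ + n₂E°₂.
E°₃ = (1×+0.77 + 2×-0.44) / 3 = (-0.110) / 3 = -0.037 V.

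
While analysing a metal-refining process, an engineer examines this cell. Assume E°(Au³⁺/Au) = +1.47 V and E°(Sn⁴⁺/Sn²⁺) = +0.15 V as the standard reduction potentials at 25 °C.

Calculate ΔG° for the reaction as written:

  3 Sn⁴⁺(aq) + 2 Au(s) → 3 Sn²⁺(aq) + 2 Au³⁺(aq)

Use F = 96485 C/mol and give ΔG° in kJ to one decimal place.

As written, Sn⁴⁺/Sn²⁺ is reduced (cathode) and Au³⁺/Au is oxidised (anode), so E°cell = (+0.15) − (+1.47) = -1.32 V.
Balancing electrons gives n = 6.
ΔG° = −nFE° = −(6)(96485)(-1.32) = 764,161 J = +764.2 kJ.

+764.2 kJ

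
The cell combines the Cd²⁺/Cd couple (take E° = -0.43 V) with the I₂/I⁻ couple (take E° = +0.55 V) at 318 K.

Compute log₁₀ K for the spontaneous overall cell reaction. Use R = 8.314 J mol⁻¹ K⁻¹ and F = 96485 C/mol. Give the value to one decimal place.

31.1

Cathode: I₂/I⁻; anode: Cd²⁺/Cd. E°cell = (+0.55) − (-0.43) = +0.98 V, with n = 2.
ΔG° = −nFE° = −RT ln K, so ln K = nFE°/(RT) = (2)(96485)(+0.98) / ((8.314)(318)) = 71.528.
log₁₀ K = 71.528 / ln 10 = 31.1.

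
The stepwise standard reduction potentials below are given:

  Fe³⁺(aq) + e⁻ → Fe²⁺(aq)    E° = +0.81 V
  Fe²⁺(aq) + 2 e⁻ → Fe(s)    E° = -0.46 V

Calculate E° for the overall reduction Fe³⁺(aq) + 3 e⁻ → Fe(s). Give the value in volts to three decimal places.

-0.037 V

Adding the free-energy changes (−nFE°) of the two steps gives −n₃FE°₃ = −n₁FE°₁ − n₂FE°₂.
E°₃ = (1×+0.81 + 2×-0.46) / 3 = (-0.110) / 3 = -0.037 V.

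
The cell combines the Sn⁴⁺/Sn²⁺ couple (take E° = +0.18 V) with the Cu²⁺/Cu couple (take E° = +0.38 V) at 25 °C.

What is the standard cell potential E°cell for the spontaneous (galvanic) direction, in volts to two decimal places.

The Cu²⁺/Cu couple has the higher reduction potential, so it is the cathode; Sn⁴⁺/Sn²⁺ is oxidised at the anode.
E°cell = E°(cathode) − E°(anode) = (+0.38) − (+0.18) = +0.20 V.
Since E°cell > 0, the reaction is spontaneous under standard conditions.

+0.20 V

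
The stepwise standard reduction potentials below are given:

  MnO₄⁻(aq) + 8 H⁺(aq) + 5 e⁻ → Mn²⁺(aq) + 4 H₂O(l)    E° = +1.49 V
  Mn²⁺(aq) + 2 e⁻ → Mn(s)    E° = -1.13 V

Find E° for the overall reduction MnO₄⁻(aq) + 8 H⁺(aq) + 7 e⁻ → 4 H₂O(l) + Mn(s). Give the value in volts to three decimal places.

Since ΔG° = −nFE° is additive over sequential reductions, n₃E°₃ = n₁E°₁ + n₂E°₂.
E°₃ = (5×+1.49 + 2×-1.13) / 7 = (+5.190) / 7 = +0.741 V.

+0.741 V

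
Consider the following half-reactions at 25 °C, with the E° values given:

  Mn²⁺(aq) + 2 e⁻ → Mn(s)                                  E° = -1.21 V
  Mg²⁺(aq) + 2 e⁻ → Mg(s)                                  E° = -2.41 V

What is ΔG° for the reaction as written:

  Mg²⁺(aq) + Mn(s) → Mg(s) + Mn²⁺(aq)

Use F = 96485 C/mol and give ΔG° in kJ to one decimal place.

As written, Mg²⁺/Mg is reduced (cathode) and Mn²⁺/Mn is oxidised (anode), so E°cell = (-2.41) − (-1.21) = -1.20 V.
Balancing electrons gives n = 2.
ΔG° = −nFE° = −(2)(96485)(-1.20) = 231,564 J = +231.6 kJ.

+231.6 kJ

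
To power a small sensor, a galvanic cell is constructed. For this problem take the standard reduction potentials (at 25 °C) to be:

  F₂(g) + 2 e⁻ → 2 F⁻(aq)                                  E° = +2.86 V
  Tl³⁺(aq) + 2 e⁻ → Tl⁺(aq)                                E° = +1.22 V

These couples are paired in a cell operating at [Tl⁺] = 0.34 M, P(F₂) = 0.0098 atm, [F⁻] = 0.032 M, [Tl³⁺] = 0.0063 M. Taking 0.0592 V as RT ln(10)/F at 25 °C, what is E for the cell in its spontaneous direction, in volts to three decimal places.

F₂/F⁻ is the cathode (higher E°), Tl³⁺/Tl⁺ the anode: E°cell = +2.86 − (+1.22) = +1.64 V, n = 2.
Overall: F₂(g) + Tl⁺(aq) → 2 F⁻(aq) + Tl³⁺(aq)
Q = [F⁻]^2·[Tl³⁺] / (P(F₂)·[Tl⁺]); log Q = -2.713.
E = E° − (0.0592/n) log Q = +1.64 − (0.0592/2)(-2.713) = +1.720 V.

+1.720 V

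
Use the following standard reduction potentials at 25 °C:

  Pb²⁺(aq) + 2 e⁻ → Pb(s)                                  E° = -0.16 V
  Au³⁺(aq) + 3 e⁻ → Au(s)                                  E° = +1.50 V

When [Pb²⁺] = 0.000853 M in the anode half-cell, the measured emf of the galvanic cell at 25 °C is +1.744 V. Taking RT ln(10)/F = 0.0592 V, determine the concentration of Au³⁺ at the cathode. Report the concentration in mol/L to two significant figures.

0.45 M

Au³⁺/Au is the cathode, Pb²⁺/Pb the anode: E°cell = +1.66 V, n = 6.
Overall reaction: 2 Au³⁺(aq) + 3 Pb(s) → 2 Au(s) + 3 Pb²⁺(aq); Q = [Pb²⁺]^3/[Au³⁺]^2.
From E = E° − (0.0592/n) log Q: log Q = (E° − E)·n/0.0592 = (+1.66 − (+1.744))·6/0.0592 = -8.5135.
So 2·log[Au³⁺] = 3·log(0.000853) − log Q = -9.2072 − (-8.5135) = -0.6937; log[Au³⁺] = -0.6937 / 2 = -0.3468; [Au³⁺] = 10^(-0.3468) ≈ 0.45 M.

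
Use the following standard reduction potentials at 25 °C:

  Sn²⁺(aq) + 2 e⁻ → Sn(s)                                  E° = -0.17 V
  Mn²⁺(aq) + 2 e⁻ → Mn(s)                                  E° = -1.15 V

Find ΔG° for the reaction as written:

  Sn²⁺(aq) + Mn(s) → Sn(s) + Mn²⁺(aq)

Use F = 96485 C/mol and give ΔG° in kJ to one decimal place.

As written, Sn²⁺/Sn is reduced (cathode) and Mn²⁺/Mn is oxidised (anode), so E°cell = (-0.17) − (-1.15) = +0.98 V.
Balancing electrons gives n = 2.
ΔG° = −nFE° = −(2)(96485)(+0.98) = -189,111 J = -189.1 kJ.

-189.1 kJ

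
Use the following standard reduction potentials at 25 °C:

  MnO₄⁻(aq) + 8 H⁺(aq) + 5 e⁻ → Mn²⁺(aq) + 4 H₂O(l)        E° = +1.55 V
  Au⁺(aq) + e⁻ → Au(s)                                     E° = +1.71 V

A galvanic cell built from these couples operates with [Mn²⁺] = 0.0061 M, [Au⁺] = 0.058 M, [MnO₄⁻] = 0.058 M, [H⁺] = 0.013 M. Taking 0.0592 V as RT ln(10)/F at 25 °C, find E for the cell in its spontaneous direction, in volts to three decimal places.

+0.254 V

Au⁺/Au is the cathode (higher E°), MnO₄⁻/Mn²⁺ the anode: E°cell = +1.71 − (+1.55) = +0.16 V, n = 5.
Overall: 5 Au⁺(aq) + Mn²⁺(aq) + 4 H₂O(l) → 5 Au(s) + MnO₄⁻(aq) + 8 H⁺(aq)
Q = [MnO₄⁻]·[H⁺]^8 / ([Au⁺]^5·[Mn²⁺]); log Q = -7.927.
E = E° − (0.0592/n) log Q = +0.16 − (0.0592/5)(-7.927) = +0.254 V.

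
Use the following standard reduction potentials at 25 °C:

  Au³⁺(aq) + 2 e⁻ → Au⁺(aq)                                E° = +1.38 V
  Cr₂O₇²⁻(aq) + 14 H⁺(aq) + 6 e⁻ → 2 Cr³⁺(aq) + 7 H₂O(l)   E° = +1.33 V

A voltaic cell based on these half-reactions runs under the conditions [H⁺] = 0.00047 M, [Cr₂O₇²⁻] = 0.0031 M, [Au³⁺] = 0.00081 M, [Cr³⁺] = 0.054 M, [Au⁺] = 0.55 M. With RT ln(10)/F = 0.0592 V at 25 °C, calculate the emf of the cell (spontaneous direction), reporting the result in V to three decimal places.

Au³⁺/Au⁺ is the cathode (higher E°), Cr₂O₇²⁻/Cr³⁺ the anode: E°cell = +1.38 − (+1.33) = +0.05 V, n = 6.
Overall: 3 Au³⁺(aq) + 2 Cr³⁺(aq) + 7 H₂O(l) → 3 Au⁺(aq) + Cr₂O₇²⁻(aq) + 14 H⁺(aq)
Q = [Au⁺]^3·[Cr₂O₇²⁻]·[H⁺]^14 / ([Au³⁺]^3·[Cr³⁺]^2); log Q = -38.068.
E = E° − (0.0592/n) log Q = +0.05 − (0.0592/6)(-38.068) = +0.426 V.

+0.426 V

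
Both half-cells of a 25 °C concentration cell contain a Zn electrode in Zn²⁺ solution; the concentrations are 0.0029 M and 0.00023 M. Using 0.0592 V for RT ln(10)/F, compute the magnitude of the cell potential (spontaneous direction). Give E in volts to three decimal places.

+0.033 V

For a concentration cell E°cell = 0. The 0.0029 M side is the cathode (reduction is favoured where [Zn²⁺] is higher).
With n = 2, E = −(0.0592/2) log([Zn²⁺]ₐₙ/[Zn²⁺]꜀ₐₜ) = −(0.0592/2) log(0.00023/0.0029) = −(0.0592/2)(-1.101) = +0.033 V.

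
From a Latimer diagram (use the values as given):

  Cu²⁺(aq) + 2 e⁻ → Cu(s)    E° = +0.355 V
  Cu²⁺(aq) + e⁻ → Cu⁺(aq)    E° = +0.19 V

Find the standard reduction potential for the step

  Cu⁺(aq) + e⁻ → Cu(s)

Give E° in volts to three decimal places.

Sequential free energies add, so n₃E°₃ = n₁E°₁ + n₂E°₂.
With n₃ = 2, and the known step contributing 1×(+0.19) V, the unknown satisfies 1·E° = 2×(+0.355) − 1×(+0.19) = +0.520.
E° = +0.520 / 1 = +0.520 V.

+0.520 V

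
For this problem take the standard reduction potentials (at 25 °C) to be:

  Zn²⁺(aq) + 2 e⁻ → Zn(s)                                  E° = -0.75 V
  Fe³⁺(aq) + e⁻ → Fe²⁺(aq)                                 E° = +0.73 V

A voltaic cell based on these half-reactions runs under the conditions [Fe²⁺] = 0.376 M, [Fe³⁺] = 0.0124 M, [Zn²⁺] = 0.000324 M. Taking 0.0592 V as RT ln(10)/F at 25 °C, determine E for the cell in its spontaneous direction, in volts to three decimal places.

+1.496 V

Fe³⁺/Fe²⁺ is the cathode (higher E°), Zn²⁺/Zn the anode: E°cell = +0.73 − (-0.75) = +1.48 V, n = 2.
Overall: 2 Fe³⁺(aq) + Zn(s) → 2 Fe²⁺(aq) + Zn²⁺(aq)
Q = [Fe²⁺]^2·[Zn²⁺] / ([Fe³⁺]^2); log Q = -0.526.
E = E° − (0.0592/n) log Q = +1.48 − (0.0592/2)(-0.526) = +1.496 V.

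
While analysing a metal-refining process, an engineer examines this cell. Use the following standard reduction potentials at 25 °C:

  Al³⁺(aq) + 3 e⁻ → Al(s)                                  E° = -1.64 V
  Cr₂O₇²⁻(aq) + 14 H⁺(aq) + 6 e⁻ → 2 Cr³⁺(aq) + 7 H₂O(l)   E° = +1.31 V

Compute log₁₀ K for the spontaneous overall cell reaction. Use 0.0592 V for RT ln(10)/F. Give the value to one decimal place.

299.0

Cathode: Cr₂O₇²⁻/Cr³⁺; anode: Al³⁺/Al. E°cell = +2.95 V, n = 6.
log K = nE°cell / 0.0592 = (6)(+2.95) / 0.0592 = 299.0.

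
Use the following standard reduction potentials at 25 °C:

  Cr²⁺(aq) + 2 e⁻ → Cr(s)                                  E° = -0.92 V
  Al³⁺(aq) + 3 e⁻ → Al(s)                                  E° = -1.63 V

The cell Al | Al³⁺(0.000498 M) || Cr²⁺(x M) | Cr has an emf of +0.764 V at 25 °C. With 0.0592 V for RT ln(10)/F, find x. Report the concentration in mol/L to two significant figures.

0.42 M

Cr²⁺/Cr is the cathode, Al³⁺/Al the anode: E°cell = +0.71 V, n = 6.
Overall reaction: 3 Cr²⁺(aq) + 2 Al(s) → 3 Cr(s) + 2 Al³⁺(aq); Q = [Al³⁺]^2/[Cr²⁺]^3.
From E = E° − (0.0592/n) log Q: log Q = (E° − E)·n/0.0592 = (+0.71 − (+0.764))·6/0.0592 = -5.4730.
So 3·log[Cr²⁺] = 2·log(0.000498) − log Q = -6.6055 − (-5.4730) = -1.1325; log[Cr²⁺] = -1.1325 / 3 = -0.3775; [Cr²⁺] = 10^(-0.3775) ≈ 0.42 M.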